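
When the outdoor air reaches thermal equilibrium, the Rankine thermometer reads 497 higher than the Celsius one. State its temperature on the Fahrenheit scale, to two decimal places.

Let x be the Celsius reading; then the Rankine reading is 1.8·x + 491.67.
(1.8·x + 491.67) - x = 497  ⇒  (0.8)·x = 5.33  ⇒  x = 6.6625°C.
In Fahrenheit: 6.6625 × 1.8 + 32 = 43.99°F.

43.99°F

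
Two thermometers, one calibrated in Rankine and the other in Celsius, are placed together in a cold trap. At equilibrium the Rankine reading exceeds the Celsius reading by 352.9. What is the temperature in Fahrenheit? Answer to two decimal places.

Let x be the Rankine reading; then the Celsius reading is 5/9·x - 273.15.
(5/9·x - 273.15) - x = -352.9  ⇒  (-4/9)·x = -79.75  ⇒  x = 179.4375°R.
In Celsius: (179.4375 - 491.67) × 5/9 = -173.4625°C.
In Fahrenheit: -173.4625 × 1.8 + 32 = -280.23°F.

-280.23°F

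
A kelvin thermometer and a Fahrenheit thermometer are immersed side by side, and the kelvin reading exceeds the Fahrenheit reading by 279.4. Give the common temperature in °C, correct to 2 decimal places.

Let x be the kelvin reading; then the Fahrenheit reading is 1.8·x - 459.67.
(1.8·x - 459.67) - x = -279.4  ⇒  (0.8)·x = 180.27  ⇒  x = 225.3375 K.
In Celsius: 225.3375 - 273.15 = -47.81°C.

-47.81°C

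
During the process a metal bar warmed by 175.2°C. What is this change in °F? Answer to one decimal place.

315.4°F

Only the scale ratio 1.8 matters for a change in temperature.
175.2 × 1.8 = 315.4.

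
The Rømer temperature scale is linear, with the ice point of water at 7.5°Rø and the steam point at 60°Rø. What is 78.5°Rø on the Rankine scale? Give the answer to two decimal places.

Linear interpolation between the fixed points: C = (78.5 - 7.5) × 100 / (60 - 7.5) = 135.2381°C.
Then 135.2381 × 1.8 + 491.67 = 735.10°R.

735.10°R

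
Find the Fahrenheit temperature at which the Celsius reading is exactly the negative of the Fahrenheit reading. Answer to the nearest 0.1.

Let F be the Fahrenheit reading. The Celsius reading is C = 5/9·F - 17.7778.
Require C = -1·F: 5/9·F - 17.7778 = -1·F.
(14/9)·F = 17.7778  ⇒  F = 11.4.

11.4°F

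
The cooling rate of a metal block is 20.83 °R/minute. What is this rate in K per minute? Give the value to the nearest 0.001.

The quantity depends on a temperature interval, so only the ratio of degree sizes applies; the offset between the scales is irrelevant.
A change of 1°R is a change of 5/9 K, so 20.83 × 5/9 = 11.572.

11.572 K/minute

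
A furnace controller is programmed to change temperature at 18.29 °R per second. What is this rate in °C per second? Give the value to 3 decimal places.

10.161 °C/second

The quantity depends on a temperature interval, so only the ratio of degree sizes applies; the offset between the scales is irrelevant.
A change of 1°R is a change of 5/9°C, so 18.29 × 5/9 = 10.161.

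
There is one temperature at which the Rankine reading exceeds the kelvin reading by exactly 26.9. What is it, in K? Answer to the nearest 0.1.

Let K be the kelvin reading. The Rankine reading is R = 1.8·K.
Require R - K = 26.9: (0.8)·K = 26.9.
K = (26.9) / (0.8) = 33.6.

33.6 K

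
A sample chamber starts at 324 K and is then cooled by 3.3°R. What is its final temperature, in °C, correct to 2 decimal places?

Initial temperature in Celsius: 324 - 273.15 = 50.8500°C.
The 3.3°R change is an interval, so only the factor 5/9 applies: -3.3 × 5/9 = -1.8333°C.
Final Celsius temperature: 50.8500 - 1.8333 = 49.0167°C.

49.02°C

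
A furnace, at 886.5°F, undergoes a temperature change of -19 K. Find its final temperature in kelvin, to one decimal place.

Initial temperature in Celsius: (886.5 - 32) × 5/9 = 474.7222°C.
The 19 K change is an interval; Kelvin and Celsius degrees are the same size, so ΔC = -19°C.
Final Celsius temperature: 474.7222 - 19.0000 = 455.7222°C.
In kelvin: 455.7222 + 273.15 = 728.9 K.

728.9 K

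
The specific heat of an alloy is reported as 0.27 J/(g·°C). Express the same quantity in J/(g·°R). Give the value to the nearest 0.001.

0.150 J/(g·°R)

Since only a temperature interval is involved, the additive offset between the scales drops out.
A change of 1°R is a change of 5/9°C, so per °R the value is 0.27 × 5/9 = 0.150.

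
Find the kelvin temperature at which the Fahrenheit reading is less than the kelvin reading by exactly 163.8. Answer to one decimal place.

Let K be the kelvin reading. The Fahrenheit reading is F = 1.8·K - 459.67.
Require F - K = -163.8: (0.8)·K - 459.67 = -163.8.
K = (-163.8 + 459.67) / (0.8) = 369.8.

369.8 K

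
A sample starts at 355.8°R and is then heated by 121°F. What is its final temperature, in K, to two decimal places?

264.89 K

Initial temperature in Celsius: (355.8 - 491.67) × 5/9 = -75.4833°C.
The 121°F change is an interval, so only the factor 5/9 applies: +121 × 5/9 = +67.2222°C.
Final Celsius temperature: -75.4833 + 67.2222 = -8.2611°C.
In kelvin: -8.2611 + 273.15 = 264.89 K.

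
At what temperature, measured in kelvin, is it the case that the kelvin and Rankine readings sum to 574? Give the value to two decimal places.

Let K be the kelvin reading. The Rankine reading is R = 1.8·K.
Require K + R = 574: (2.8)·K = 574.
K = (574) / (2.8) = 205.00.

205.00 K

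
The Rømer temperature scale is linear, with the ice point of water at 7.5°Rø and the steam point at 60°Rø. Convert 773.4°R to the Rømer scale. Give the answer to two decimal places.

First in Celsius: (773.4 - 491.67) × 5/9 = 156.5167°C.
Linearly onto the Rømer scale: 7.5 + (156.5167 / 100) × (60 - 7.5) = 89.67°Rø.

89.67°Rø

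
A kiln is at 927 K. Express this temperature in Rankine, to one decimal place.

In Celsius: 927 - 273.15 = 653.8500°C.
In Rankine: 653.8500 × 1.8 + 491.67 = 1668.6°R.

1668.6°R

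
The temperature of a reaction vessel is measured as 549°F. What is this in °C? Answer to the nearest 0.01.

287.22°C

In Celsius: (549 - 32) × 5/9 = 287.2222°C.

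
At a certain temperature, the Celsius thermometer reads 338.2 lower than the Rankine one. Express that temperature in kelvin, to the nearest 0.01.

81.31 K

Let x be the Rankine reading; then the Celsius reading is 5/9·x - 273.15.
(5/9·x - 273.15) - x = -338.2  ⇒  (-4/9)·x = -65.05  ⇒  x = 146.3625°R.
In Celsius: (146.3625 - 491.67) × 5/9 = -191.8375°C.
In kelvin: -191.8375 + 273.15 = 81.31 K.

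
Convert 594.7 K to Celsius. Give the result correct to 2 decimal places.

321.55°C

In Celsius: 594.7 - 273.15 = 321.5500°C.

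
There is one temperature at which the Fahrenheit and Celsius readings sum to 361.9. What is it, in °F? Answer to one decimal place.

244.1°F

Let F be the Fahrenheit reading. The Celsius reading is C = 5/9·F - 17.7778.
Require F + C = 361.9: (14/9)·F - 17.7778 = 361.9.
F = (361.9 + 17.7778) / (14/9) = 244.1.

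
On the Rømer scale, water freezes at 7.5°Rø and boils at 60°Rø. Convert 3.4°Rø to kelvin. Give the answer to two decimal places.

Linear interpolation between the fixed points: C = (3.4 - 7.5) × 100 / (60 - 7.5) = -7.8095°C.
Then -7.8095 + 273.15 = 265.34 K.

265.34 K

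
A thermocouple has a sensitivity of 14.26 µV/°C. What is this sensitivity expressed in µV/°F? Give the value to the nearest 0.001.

7.922 µV/°F

Since only a temperature interval is involved, the additive offset between the scales drops out.
A change of 1°F is a change of 5/9°C, so per °F the value is 14.26 × 5/9 = 7.922.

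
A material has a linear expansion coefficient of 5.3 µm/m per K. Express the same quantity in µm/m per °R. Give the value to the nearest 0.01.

The quantity depends on a temperature interval, so only the ratio of degree sizes applies; the offset between the scales is irrelevant.
A change of 1°R is a change of 5/9 K, so per °R the value is 5.3 × 5/9 = 2.94.

2.94 µm/m per °R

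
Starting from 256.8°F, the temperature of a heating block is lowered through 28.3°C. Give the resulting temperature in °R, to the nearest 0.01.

665.53°R

Initial temperature in Celsius: (256.8 - 32) × 5/9 = 124.8889°C.
Final Celsius temperature: 124.8889 - 28.3000 = 96.5889°C.
In Rankine: 96.5889 × 1.8 + 491.67 = 665.53°R.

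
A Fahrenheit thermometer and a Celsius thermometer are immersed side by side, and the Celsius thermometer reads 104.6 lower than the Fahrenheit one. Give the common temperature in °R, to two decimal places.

655.02°R

Let x be the Fahrenheit reading; then the Celsius reading is 5/9·x - 17.7778.
(5/9·x - 17.7778) - x = -104.6  ⇒  (-4/9)·x = -86.8222  ⇒  x = 195.3500°F.
In Celsius: (195.35 - 32) × 5/9 = 90.7500°C.
In Rankine: 90.7500 × 1.8 + 491.67 = 655.02°R.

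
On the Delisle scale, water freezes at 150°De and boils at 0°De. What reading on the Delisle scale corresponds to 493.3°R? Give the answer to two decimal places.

First in Celsius: (493.3 - 491.67) × 5/9 = 0.9056°C.
Linearly onto the Delisle scale: 150 + (0.9056 / 100) × (0 - 150) = 148.64°De.

148.64°De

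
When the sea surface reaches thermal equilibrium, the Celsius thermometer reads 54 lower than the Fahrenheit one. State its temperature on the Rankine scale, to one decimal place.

Let x be the Fahrenheit reading; then the Celsius reading is 5/9·x - 17.7778.
(5/9·x - 17.7778) - x = -54  ⇒  (-4/9)·x = -36.2222  ⇒  x = 81.5000°F.
In Celsius: (81.5 - 32) × 5/9 = 27.5000°C.
In Rankine: 27.5000 × 1.8 + 491.67 = 541.2°R.

541.2°R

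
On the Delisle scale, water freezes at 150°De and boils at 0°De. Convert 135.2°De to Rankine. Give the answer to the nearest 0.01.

Linear interpolation between the fixed points: C = (135.2 - 150) × 100 / (0 - 150) = 9.8667°C.
Then 9.8667 × 1.8 + 491.67 = 509.43°R.

509.43°R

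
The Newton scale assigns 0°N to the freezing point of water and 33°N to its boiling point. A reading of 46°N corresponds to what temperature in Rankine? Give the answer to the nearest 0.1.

742.6°R

Linear interpolation between the fixed points: C = (46 - 0) × 100 / (33 - 0) = 139.3939°C.
Then 139.3939 × 1.8 + 491.67 = 742.6°R.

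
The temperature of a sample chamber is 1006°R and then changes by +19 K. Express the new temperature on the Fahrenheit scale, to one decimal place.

Initial temperature in Celsius: (1006 - 491.67) × 5/9 = 285.7389°C.
The 19 K change is an interval; Kelvin and Celsius degrees are the same size, so ΔC = +19°C.
Final Celsius temperature: 285.7389 + 19.0000 = 304.7389°C.
In Fahrenheit: 304.7389 × 1.8 + 32 = 580.5°F.

580.5°F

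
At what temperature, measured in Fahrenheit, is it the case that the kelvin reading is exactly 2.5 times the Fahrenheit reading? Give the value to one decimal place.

131.3°F

Let F be the Fahrenheit reading. The kelvin reading is K = 5/9·F + 255.372.
Require K = 2.5·F: 5/9·F + 255.372 = 2.5·F.
(-35/18)·F = -255.372  ⇒  F = 131.3.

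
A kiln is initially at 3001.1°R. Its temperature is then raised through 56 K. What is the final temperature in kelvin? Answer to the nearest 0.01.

1723.28 K

Initial temperature in Celsius: (3001.1 - 491.67) × 5/9 = 1394.1278°C.
The 56 K change is an interval; Kelvin and Celsius degrees are the same size, so ΔC = +56°C.
Final Celsius temperature: 1394.1278 + 56.0000 = 1450.1278°C.
In kelvin: 1450.1278 + 273.15 = 1723.28 K.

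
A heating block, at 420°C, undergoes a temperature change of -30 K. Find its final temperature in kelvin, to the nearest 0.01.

663.15 K

The 30 K change is an interval; Kelvin and Celsius degrees are the same size, so ΔC = -30°C.
Final Celsius temperature: 420.0000 - 30.0000 = 390.0000°C.
In kelvin: 390.0000 + 273.15 = 663.15 K.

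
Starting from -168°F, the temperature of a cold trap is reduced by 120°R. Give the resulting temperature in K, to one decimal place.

Initial temperature in Celsius: (-168 - 32) × 5/9 = -111.1111°C.
The 120°R change is an interval, so only the factor 5/9 applies: -120 × 5/9 = -66.6667°C.
Final Celsius temperature: -111.1111 - 66.6667 = -177.7778°C.
In kelvin: -177.7778 + 273.15 = 95.4 K.

95.4 K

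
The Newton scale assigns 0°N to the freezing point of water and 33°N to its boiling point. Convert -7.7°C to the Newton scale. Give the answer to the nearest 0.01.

Linearly onto the Newton scale: 0 + (-7.7000 / 100) × (33 - 0) = -2.54°N.

-2.54°N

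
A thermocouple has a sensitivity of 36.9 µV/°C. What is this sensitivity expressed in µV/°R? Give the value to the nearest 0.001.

The quantity depends on a temperature interval, so only the ratio of degree sizes applies; the offset between the scales is irrelevant.
A change of 1°R is a change of 5/9°C, so per °R the value is 36.9 × 5/9 = 20.500.

20.500 µV/°R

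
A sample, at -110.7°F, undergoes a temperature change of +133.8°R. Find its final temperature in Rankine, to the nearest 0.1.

Initial temperature in Celsius: (-110.7 - 32) × 5/9 = -79.2778°C.
The 133.8°R change is an interval, so only the factor 5/9 applies: +133.8 × 5/9 = +74.3333°C.
Final Celsius temperature: -79.2778 + 74.3333 = -4.9444°C.
In Rankine: -4.9444 × 1.8 + 491.67 = 482.8°R.

482.8°R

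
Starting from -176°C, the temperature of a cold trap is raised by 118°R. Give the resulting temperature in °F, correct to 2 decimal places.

-166.80°F

The 118°R change is an interval, so only the factor 5/9 applies: +118 × 5/9 = +65.5556°C.
Final Celsius temperature: -176.0000 + 65.5556 = -110.4444°C.
In Fahrenheit: -110.4444 × 1.8 + 32 = -166.80°F.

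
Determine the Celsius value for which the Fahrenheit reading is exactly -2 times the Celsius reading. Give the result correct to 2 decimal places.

-8.42°C

Let C be the Celsius reading. The Fahrenheit reading is F = 1.8·C + 32.
Require F = -2·C: 1.8·C + 32 = -2·C.
(3.8)·C = -32  ⇒  C = -8.42.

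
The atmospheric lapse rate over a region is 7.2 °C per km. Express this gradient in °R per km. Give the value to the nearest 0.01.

12.96 °R/km

The quantity depends on a temperature interval, so only the ratio of degree sizes applies; the offset between the scales is irrelevant.
A change of 1°C is a change of 1.8°R, so 7.2 × 1.8 = 12.96.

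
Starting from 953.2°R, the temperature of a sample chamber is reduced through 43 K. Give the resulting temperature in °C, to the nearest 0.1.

213.4°C

Initial temperature in Celsius: (953.2 - 491.67) × 5/9 = 256.4056°C.
The 43 K change is an interval; Kelvin and Celsius degrees are the same size, so ΔC = -43°C.
Final Celsius temperature: 256.4056 - 43.0000 = 213.4056°C.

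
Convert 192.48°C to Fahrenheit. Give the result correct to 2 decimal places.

378.46°F

In Fahrenheit: 192.4800 × 1.8 + 32 = 378.46°F.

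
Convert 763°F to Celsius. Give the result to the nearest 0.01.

406.11°C

In Celsius: (763 - 32) × 5/9 = 406.1111°C.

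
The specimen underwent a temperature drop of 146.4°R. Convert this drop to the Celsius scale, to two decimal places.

An interval of 1°R corresponds to 5/9°C.
146.4 × 5/9 = 81.33.

81.33°C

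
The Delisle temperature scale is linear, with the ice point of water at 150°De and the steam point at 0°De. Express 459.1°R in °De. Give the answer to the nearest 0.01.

First in Celsius: (459.1 - 491.67) × 5/9 = -18.0944°C.
Linearly onto the Delisle scale: 150 + (-18.0944 / 100) × (0 - 150) = 177.14°De.

177.14°De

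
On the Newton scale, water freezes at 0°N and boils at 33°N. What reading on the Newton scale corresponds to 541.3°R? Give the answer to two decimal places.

First in Celsius: (541.3 - 491.67) × 5/9 = 27.5722°C.
Linearly onto the Newton scale: 0 + (27.5722 / 100) × (33 - 0) = 9.10°N.

9.10°N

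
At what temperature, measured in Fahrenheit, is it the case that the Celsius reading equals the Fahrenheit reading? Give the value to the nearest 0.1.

-40.0°F

Let F be the Fahrenheit reading. The Celsius reading is C = 5/9·F - 17.7778.
Set C = F: 5/9·F - 17.7778 = F.
(-4/9)·F = 17.7778  ⇒  F = -40.0.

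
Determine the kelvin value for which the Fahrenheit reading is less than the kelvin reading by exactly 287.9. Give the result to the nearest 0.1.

214.7 K

Let K be the kelvin reading. The Fahrenheit reading is F = 1.8·K - 459.67.
Require F - K = -287.9: (0.8)·K - 459.67 = -287.9.
K = (-287.9 + 459.67) / (0.8) = 214.7.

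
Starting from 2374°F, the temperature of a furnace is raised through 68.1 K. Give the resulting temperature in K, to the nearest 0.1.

Initial temperature in Celsius: (2374 - 32) × 5/9 = 1301.1111°C.
The 68.1 K change is an interval; Kelvin and Celsius degrees are the same size, so ΔC = +68.1°C.
Final Celsius temperature: 1301.1111 + 68.1000 = 1369.2111°C.
In kelvin: 1369.2111 + 273.15 = 1642.4 K.

1642.4 K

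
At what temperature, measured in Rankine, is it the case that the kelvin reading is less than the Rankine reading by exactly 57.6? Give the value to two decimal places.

129.60°R

Let R be the Rankine reading. The kelvin reading is K = 5/9·R.
Require K - R = -57.6: (-4/9)·R = -57.6.
R = (-57.6) / (-4/9) = 129.60.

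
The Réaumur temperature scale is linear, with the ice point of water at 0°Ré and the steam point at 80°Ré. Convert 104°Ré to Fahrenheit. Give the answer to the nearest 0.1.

Linear interpolation between the fixed points: C = (104 - 0) × 100 / (80 - 0) = 130.0000°C.
Then 130.0000 × 1.8 + 32 = 266.0°F.

266.0°F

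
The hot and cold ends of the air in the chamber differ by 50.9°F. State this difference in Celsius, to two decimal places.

For a temperature interval the offset drops out; only the factor 5/9 applies.
50.9 × 5/9 = 28.28.

28.28°C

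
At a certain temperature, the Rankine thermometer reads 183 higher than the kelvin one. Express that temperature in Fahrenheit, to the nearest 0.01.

-47.92°F

Let x be the kelvin reading; then the Rankine reading is 1.8·x.
(1.8·x) - x = 183  ⇒  (0.8)·x = 183  ⇒  x = 228.7500 K.
In Celsius: 228.75 - 273.15 = -44.4000°C.
In Fahrenheit: -44.4000 × 1.8 + 32 = -47.92°F.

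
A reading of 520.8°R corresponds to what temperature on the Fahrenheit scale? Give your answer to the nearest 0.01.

In Celsius: (520.8 - 491.67) × 5/9 = 16.1833°C.
In Fahrenheit: 16.1833 × 1.8 + 32 = 61.13°F.

61.13°F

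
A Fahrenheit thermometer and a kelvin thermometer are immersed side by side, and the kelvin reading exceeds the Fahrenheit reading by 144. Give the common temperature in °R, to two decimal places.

Let x be the Fahrenheit reading; then the kelvin reading is 5/9·x + 255.372.
(5/9·x + 255.372) - x = 144  ⇒  (-4/9)·x = -111.372  ⇒  x = 250.5875°F.
In Celsius: (250.5875 - 32) × 5/9 = 121.4375°C.
In Rankine: 121.4375 × 1.8 + 491.67 = 710.26°R.

710.26°R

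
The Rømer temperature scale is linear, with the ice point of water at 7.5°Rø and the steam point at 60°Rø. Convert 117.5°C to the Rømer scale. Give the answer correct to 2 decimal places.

69.19°Rø

Linearly onto the Rømer scale: 7.5 + (117.5000 / 100) × (60 - 7.5) = 69.19°Rø.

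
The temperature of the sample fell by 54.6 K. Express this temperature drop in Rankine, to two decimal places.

Only the scale ratio 1.8 matters for a change in temperature.
54.6 × 1.8 = 98.28.

98.28°R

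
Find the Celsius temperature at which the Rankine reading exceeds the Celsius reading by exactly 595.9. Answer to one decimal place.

Let C be the Celsius reading. The Rankine reading is R = 1.8·C + 491.67.
Require R - C = 595.9: (0.8)·C + 491.67 = 595.9.
C = (595.9 - 491.67) / (0.8) = 130.3.

130.3°C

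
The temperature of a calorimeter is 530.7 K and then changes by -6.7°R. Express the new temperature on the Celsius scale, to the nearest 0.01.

253.83°C

Initial temperature in Celsius: 530.7 - 273.15 = 257.5500°C.
The 6.7°R change is an interval, so only the factor 5/9 applies: -6.7 × 5/9 = -3.7222°C.
Final Celsius temperature: 257.5500 - 3.7222 = 253.8278°C.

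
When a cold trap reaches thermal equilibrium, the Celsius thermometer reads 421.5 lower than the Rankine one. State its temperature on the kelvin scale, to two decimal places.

Let x be the Rankine reading; then the Celsius reading is 5/9·x - 273.15.
(5/9·x - 273.15) - x = -421.5  ⇒  (-4/9)·x = -148.35  ⇒  x = 333.7875°R.
In Celsius: (333.7875 - 491.67) × 5/9 = -87.7125°C.
In kelvin: -87.7125 + 273.15 = 185.44 K.

185.44 K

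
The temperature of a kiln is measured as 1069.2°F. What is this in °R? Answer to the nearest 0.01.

In Celsius: (1069.2 - 32) × 5/9 = 576.2222°C.
In Rankine: 576.2222 × 1.8 + 491.67 = 1528.87°R.

1528.87°R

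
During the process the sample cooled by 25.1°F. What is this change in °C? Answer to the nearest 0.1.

For a temperature interval the offset drops out; only the factor 5/9 applies.
25.1 × 5/9 = 13.9.

13.9°C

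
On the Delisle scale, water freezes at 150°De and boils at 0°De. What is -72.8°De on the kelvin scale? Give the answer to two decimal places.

Linear interpolation between the fixed points: C = (-72.8 - 150) × 100 / (0 - 150) = 148.5333°C.
Then 148.5333 + 273.15 = 421.68 K.

421.68 K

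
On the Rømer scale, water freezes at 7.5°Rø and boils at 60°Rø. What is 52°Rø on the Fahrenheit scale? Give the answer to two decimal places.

184.57°F

Linear interpolation between the fixed points: C = (52 - 7.5) × 100 / (60 - 7.5) = 84.7619°C.
Then 84.7619 × 1.8 + 32 = 184.57°F.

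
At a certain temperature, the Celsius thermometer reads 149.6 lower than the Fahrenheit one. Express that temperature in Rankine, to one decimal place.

756.3°R

Let x be the Fahrenheit reading; then the Celsius reading is 5/9·x - 17.7778.
(5/9·x - 17.7778) - x = -149.6  ⇒  (-4/9)·x = -131.822  ⇒  x = 296.6000°F.
In Celsius: (296.6 - 32) × 5/9 = 147.0000°C.
In Rankine: 147.0000 × 1.8 + 491.67 = 756.3°R.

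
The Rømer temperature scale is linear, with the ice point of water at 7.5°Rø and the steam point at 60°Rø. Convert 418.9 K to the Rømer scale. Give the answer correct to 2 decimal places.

First in Celsius: 418.9 - 273.15 = 145.7500°C.
Linearly onto the Rømer scale: 7.5 + (145.7500 / 100) × (60 - 7.5) = 84.02°Rø.

84.02°Rø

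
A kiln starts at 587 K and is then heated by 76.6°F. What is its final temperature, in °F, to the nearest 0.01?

Initial temperature in Celsius: 587 - 273.15 = 313.8500°C.
The 76.6°F change is an interval, so only the factor 5/9 applies: +76.6 × 5/9 = +42.5556°C.
Final Celsius temperature: 313.8500 + 42.5556 = 356.4056°C.
In Fahrenheit: 356.4056 × 1.8 + 32 = 673.53°F.

673.53°F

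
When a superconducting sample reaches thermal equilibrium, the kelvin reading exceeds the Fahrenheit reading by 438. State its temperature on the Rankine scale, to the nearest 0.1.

Let x be the kelvin reading; then the Fahrenheit reading is 1.8·x - 459.67.
(1.8·x - 459.67) - x = -438  ⇒  (0.8)·x = 21.67  ⇒  x = 27.0875 K.
In Celsius: 27.0875 - 273.15 = -246.0625°C.
In Rankine: -246.0625 × 1.8 + 491.67 = 48.8°R.

48.8°R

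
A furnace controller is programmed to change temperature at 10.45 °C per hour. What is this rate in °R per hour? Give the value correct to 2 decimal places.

18.81 °R/hour

The quantity depends on a temperature interval, so only the ratio of degree sizes applies; the offset between the scales is irrelevant.
A change of 1°C is a change of 1.8°R, so 10.45 × 1.8 = 18.81.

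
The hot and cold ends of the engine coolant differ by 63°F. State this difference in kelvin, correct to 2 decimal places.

35.00 K

For a temperature interval the offset drops out; only the factor 5/9 applies.
63 × 5/9 = 35.00.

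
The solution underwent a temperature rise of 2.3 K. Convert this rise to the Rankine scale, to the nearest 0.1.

4.1°R

An interval of 1 K corresponds to 1.8°R.
2.3 × 1.8 = 4.1.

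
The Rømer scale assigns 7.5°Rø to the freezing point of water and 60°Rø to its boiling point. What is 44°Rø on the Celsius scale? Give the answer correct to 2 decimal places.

Linear interpolation between the fixed points: C = (44 - 7.5) × 100 / (60 - 7.5) = 69.5238°C.

69.52°C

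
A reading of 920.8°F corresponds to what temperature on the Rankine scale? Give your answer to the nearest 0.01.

1380.47°R

In Celsius: (920.8 - 32) × 5/9 = 493.7778°C.
In Rankine: 493.7778 × 1.8 + 491.67 = 1380.47°R.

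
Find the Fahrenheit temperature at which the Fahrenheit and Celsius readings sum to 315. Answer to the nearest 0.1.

Let F be the Fahrenheit reading. The Celsius reading is C = 5/9·F - 17.7778.
Require F + C = 315: (14/9)·F - 17.7778 = 315.
F = (315 + 17.7778) / (14/9) = 213.9.

213.9°F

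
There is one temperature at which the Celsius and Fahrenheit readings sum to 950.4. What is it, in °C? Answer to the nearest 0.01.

Let C be the Celsius reading. The Fahrenheit reading is F = 1.8·C + 32.
Require C + F = 950.4: (2.8)·C + 32 = 950.4.
C = (950.4 - 32) / (2.8) = 328.00.

328.00°C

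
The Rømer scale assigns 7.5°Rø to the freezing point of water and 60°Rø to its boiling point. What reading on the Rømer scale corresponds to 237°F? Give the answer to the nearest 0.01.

First in Celsius: (237 - 32) × 5/9 = 113.8889°C.
Linearly onto the Rømer scale: 7.5 + (113.8889 / 100) × (60 - 7.5) = 67.29°Rø.

67.29°Rø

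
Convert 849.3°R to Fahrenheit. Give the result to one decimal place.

389.6°F

In Celsius: (849.3 - 491.67) × 5/9 = 198.6833°C.
In Fahrenheit: 198.6833 × 1.8 + 32 = 389.6°F.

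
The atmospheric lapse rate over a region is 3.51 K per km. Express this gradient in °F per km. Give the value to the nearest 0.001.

6.318 °F/km

The quantity depends on a temperature interval, so only the ratio of degree sizes applies; the offset between the scales is irrelevant.
A change of 1 K is a change of 1.8°F, so 3.51 × 1.8 = 6.318.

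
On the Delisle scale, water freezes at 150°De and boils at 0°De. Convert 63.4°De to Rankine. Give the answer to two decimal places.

Linear interpolation between the fixed points: C = (63.4 - 150) × 100 / (0 - 150) = 57.7333°C.
Then 57.7333 × 1.8 + 491.67 = 595.59°R.

595.59°R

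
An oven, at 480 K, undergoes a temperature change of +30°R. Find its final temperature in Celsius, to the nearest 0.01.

Initial temperature in Celsius: 480 - 273.15 = 206.8500°C.
The 30°R change is an interval, so only the factor 5/9 applies: +30 × 5/9 = +16.6667°C.
Final Celsius temperature: 206.8500 + 16.6667 = 223.5167°C.

223.52°C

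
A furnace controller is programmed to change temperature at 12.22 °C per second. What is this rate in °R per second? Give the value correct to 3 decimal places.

21.996 °R/second

The quantity depends on a temperature interval, so only the ratio of degree sizes applies; the offset between the scales is irrelevant.
A change of 1°C is a change of 1.8°R, so 12.22 × 1.8 = 21.996.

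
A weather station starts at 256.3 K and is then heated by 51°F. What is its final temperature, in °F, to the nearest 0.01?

Initial temperature in Celsius: 256.3 - 273.15 = -16.8500°C.
The 51°F change is an interval, so only the factor 5/9 applies: +51 × 5/9 = +28.3333°C.
Final Celsius temperature: -16.8500 + 28.3333 = 11.4833°C.
In Fahrenheit: 11.4833 × 1.8 + 32 = 52.67°F.

52.67°F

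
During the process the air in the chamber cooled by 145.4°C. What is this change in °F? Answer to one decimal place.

For a temperature interval the offset drops out; only the factor 1.8 applies.
145.4 × 1.8 = 261.7.

261.7°F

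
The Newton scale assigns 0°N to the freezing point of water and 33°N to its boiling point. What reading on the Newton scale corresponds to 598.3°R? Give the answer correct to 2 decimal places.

19.55°N

First in Celsius: (598.3 - 491.67) × 5/9 = 59.2389°C.
Linearly onto the Newton scale: 0 + (59.2389 / 100) × (33 - 0) = 19.55°N.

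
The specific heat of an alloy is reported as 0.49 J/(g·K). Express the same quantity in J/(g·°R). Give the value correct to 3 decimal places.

0.272 J/(g·°R)

Since only a temperature interval is involved, the additive offset between the scales drops out.
A change of 1°R is a change of 5/9 K, so per °R the value is 0.49 × 5/9 = 0.272.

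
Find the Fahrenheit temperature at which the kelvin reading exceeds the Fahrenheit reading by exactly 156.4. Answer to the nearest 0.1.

Let F be the Fahrenheit reading. The kelvin reading is K = 5/9·F + 255.372.
Require K - F = 156.4: (-4/9)·F + 255.372 = 156.4.
F = (156.4 - 255.372) / (-4/9) = 222.7.

222.7°F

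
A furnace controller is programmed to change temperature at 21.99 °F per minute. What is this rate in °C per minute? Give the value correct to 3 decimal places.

12.217 °C/minute

Since only a temperature interval is involved, the additive offset between the scales drops out.
A change of 1°F is a change of 5/9°C, so 21.99 × 5/9 = 12.217.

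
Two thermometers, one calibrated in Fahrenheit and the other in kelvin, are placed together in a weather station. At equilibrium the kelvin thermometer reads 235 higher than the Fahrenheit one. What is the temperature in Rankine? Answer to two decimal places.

505.51°R

Let x be the Fahrenheit reading; then the kelvin reading is 5/9·x + 255.372.
(5/9·x + 255.372) - x = 235  ⇒  (-4/9)·x = -20.3722  ⇒  x = 45.8375°F.
In Celsius: (45.8375 - 32) × 5/9 = 7.6875°C.
In Rankine: 7.6875 × 1.8 + 491.67 = 505.51°R.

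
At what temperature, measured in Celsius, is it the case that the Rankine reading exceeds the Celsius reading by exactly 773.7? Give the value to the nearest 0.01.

Let C be the Celsius reading. The Rankine reading is R = 1.8·C + 491.67.
Require R - C = 773.7: (0.8)·C + 491.67 = 773.7.
C = (773.7 - 491.67) / (0.8) = 352.54.

352.54°C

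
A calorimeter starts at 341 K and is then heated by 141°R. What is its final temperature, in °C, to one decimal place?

Initial temperature in Celsius: 341 - 273.15 = 67.8500°C.
The 141°R change is an interval, so only the factor 5/9 applies: +141 × 5/9 = +78.3333°C.
Final Celsius temperature: 67.8500 + 78.3333 = 146.1833°C.

146.2°C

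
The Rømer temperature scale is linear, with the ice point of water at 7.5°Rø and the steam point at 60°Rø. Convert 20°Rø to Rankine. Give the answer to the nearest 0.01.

534.53°R

Linear interpolation between the fixed points: C = (20 - 7.5) × 100 / (60 - 7.5) = 23.8095°C.
Then 23.8095 × 1.8 + 491.67 = 534.53°R.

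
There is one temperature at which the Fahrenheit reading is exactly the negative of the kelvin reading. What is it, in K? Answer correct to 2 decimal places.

Let K be the kelvin reading. The Fahrenheit reading is F = 1.8·K - 459.67.
Require F = -1·K: 1.8·K - 459.67 = -1·K.
(2.8)·K = 459.67  ⇒  K = 164.17.

164.17 K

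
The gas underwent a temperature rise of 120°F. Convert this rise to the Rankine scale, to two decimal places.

120.00°R

Fahrenheit and Rankine degrees are the same size, so the interval is unchanged: 120.00.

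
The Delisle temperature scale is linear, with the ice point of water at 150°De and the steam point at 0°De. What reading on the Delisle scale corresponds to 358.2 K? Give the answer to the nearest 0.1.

22.4°De

First in Celsius: 358.2 - 273.15 = 85.0500°C.
Linearly onto the Delisle scale: 150 + (85.0500 / 100) × (0 - 150) = 22.4°De.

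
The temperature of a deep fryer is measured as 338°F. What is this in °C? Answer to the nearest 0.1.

170.0°C

In Celsius: (338 - 32) × 5/9 = 170.0000°C.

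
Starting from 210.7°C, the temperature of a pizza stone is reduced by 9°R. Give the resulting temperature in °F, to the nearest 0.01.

402.26°F

The 9°R change is an interval, so only the factor 5/9 applies: -9 × 5/9 = -5.0000°C.
Final Celsius temperature: 210.7000 - 5.0000 = 205.7000°C.
In Fahrenheit: 205.7000 × 1.8 + 32 = 402.26°F.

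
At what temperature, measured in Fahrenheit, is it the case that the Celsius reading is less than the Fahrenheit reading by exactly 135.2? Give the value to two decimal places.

Let F be the Fahrenheit reading. The Celsius reading is C = 5/9·F - 17.7778.
Require C - F = -135.2: (-4/9)·F - 17.7778 = -135.2.
F = (-135.2 + 17.7778) / (-4/9) = 264.20.

264.20°F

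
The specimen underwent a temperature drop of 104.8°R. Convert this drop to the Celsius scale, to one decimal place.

For a temperature interval the offset drops out; only the factor 5/9 applies.
104.8 × 5/9 = 58.2.

58.2°C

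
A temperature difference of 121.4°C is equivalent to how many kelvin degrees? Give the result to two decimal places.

121.40 K

Celsius and kelvin degrees are the same size, so the interval is unchanged: 121.40.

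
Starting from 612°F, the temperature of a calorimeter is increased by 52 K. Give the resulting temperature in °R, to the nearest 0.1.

1165.3°R

Initial temperature in Celsius: (612 - 32) × 5/9 = 322.2222°C.
The 52 K change is an interval; Kelvin and Celsius degrees are the same size, so ΔC = +52°C.
Final Celsius temperature: 322.2222 + 52.0000 = 374.2222°C.
In Rankine: 374.2222 × 1.8 + 491.67 = 1165.3°R.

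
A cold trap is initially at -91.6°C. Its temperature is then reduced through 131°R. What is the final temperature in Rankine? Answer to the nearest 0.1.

The 131°R change is an interval, so only the factor 5/9 applies: -131 × 5/9 = -72.7778°C.
Final Celsius temperature: -91.6000 - 72.7778 = -164.3778°C.
In Rankine: -164.3778 × 1.8 + 491.67 = 195.8°R.

195.8°R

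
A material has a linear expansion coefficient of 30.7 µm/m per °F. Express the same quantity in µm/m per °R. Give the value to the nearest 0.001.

Since only a temperature interval is involved, the additive offset between the scales drops out.
A change of 1°R is a change of 1°F, so per °R the value is 30.7 × 1 = 30.700.

30.700 µm/m per °R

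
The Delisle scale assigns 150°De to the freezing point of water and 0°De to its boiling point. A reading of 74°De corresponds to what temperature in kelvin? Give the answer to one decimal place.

Linear interpolation between the fixed points: C = (74 - 150) × 100 / (0 - 150) = 50.6667°C.
Then 50.6667 + 273.15 = 323.8 K.

323.8 K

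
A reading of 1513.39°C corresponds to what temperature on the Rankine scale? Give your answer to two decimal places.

3215.77°R

In Rankine: 1513.3900 × 1.8 + 491.67 = 3215.77°R.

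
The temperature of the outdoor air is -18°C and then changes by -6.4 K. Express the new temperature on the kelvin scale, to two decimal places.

The 6.4 K change is an interval; Kelvin and Celsius degrees are the same size, so ΔC = -6.4°C.
Final Celsius temperature: -18.0000 - 6.4000 = -24.4000°C.
In kelvin: -24.4000 + 273.15 = 248.75 K.

248.75 K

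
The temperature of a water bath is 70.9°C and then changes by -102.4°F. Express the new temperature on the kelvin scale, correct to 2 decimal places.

287.16 K

The 102.4°F change is an interval, so only the factor 5/9 applies: -102.4 × 5/9 = -56.8889°C.
Final Celsius temperature: 70.9000 - 56.8889 = 14.0111°C.
In kelvin: 14.0111 + 273.15 = 287.16 K.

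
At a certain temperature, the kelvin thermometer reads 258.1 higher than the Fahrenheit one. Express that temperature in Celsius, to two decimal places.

Let x be the Fahrenheit reading; then the kelvin reading is 5/9·x + 255.372.
(5/9·x + 255.372) - x = 258.1  ⇒  (-4/9)·x = 2.72778  ⇒  x = -6.1375°F.
In Celsius: (-6.1375 - 32) × 5/9 = -21.19°C.

-21.19°C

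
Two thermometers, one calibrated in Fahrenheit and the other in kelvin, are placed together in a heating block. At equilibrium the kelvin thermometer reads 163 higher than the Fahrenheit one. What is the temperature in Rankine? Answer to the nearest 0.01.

667.51°R

Let x be the Fahrenheit reading; then the kelvin reading is 5/9·x + 255.372.
(5/9·x + 255.372) - x = 163  ⇒  (-4/9)·x = -92.3722  ⇒  x = 207.8375°F.
In Celsius: (207.8375 - 32) × 5/9 = 97.6875°C.
In Rankine: 97.6875 × 1.8 + 491.67 = 667.51°R.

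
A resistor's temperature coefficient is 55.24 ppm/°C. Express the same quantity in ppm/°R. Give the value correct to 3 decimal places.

The quantity depends on a temperature interval, so only the ratio of degree sizes applies; the offset between the scales is irrelevant.
A change of 1°R is a change of 5/9°C, so per °R the value is 55.24 × 5/9 = 30.689.

30.689 ppm/°R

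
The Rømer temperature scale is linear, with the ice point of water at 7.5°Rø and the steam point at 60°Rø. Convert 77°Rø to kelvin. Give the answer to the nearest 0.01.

405.53 K

Linear interpolation between the fixed points: C = (77 - 7.5) × 100 / (60 - 7.5) = 132.3810°C.
Then 132.3810 + 273.15 = 405.53 K.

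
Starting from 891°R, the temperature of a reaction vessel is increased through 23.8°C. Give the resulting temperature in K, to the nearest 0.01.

518.80 K

Initial temperature in Celsius: (891 - 491.67) × 5/9 = 221.8500°C.
Final Celsius temperature: 221.8500 + 23.8000 = 245.6500°C.
In kelvin: 245.6500 + 273.15 = 518.80 K.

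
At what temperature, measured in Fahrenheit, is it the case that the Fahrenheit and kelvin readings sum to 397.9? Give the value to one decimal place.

91.6°F

Let F be the Fahrenheit reading. The kelvin reading is K = 5/9·F + 255.372.
Require F + K = 397.9: (14/9)·F + 255.372 = 397.9.
F = (397.9 - 255.372) / (14/9) = 91.6.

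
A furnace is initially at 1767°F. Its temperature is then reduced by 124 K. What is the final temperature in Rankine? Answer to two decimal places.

Initial temperature in Celsius: (1767 - 32) × 5/9 = 963.8889°C.
The 124 K change is an interval; Kelvin and Celsius degrees are the same size, so ΔC = -124°C.
Final Celsius temperature: 963.8889 - 124.0000 = 839.8889°C.
In Rankine: 839.8889 × 1.8 + 491.67 = 2003.47°R.

2003.47°R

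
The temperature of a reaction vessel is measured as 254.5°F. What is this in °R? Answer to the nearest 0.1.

714.2°R

In Celsius: (254.5 - 32) × 5/9 = 123.6111°C.
In Rankine: 123.6111 × 1.8 + 491.67 = 714.2°R.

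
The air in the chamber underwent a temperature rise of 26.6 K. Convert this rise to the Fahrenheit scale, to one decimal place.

47.9°F

An interval of 1 K corresponds to 1.8°F.
26.6 × 1.8 = 47.9.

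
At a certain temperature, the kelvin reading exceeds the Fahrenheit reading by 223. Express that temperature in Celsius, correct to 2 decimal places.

22.69°C

Let x be the Fahrenheit reading; then the kelvin reading is 5/9·x + 255.372.
(5/9·x + 255.372) - x = 223  ⇒  (-4/9)·x = -32.3722  ⇒  x = 72.8375°F.
In Celsius: (72.8375 - 32) × 5/9 = 22.69°C.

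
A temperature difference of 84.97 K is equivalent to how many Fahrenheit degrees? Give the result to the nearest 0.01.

For a temperature interval the offset drops out; only the factor 1.8 applies.
84.97 × 1.8 = 152.95.

152.95°F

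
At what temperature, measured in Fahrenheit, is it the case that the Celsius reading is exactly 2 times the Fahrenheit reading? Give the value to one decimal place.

-12.3°F

Let F be the Fahrenheit reading. The Celsius reading is C = 5/9·F - 17.7778.
Require C = 2·F: 5/9·F - 17.7778 = 2·F.
(-13/9)·F = 17.7778  ⇒  F = -12.3.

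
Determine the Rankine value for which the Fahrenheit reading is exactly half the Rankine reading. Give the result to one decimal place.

Let R be the Rankine reading. The Fahrenheit reading is F = 1·R - 459.67.
Require F = 0.5·R: 1·R - 459.67 = 0.5·R.
(0.5)·R = 459.67  ⇒  R = 919.3.

919.3°R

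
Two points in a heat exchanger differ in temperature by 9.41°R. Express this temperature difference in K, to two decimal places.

5.23 K

For a temperature interval the offset drops out; only the factor 5/9 applies.
9.41 × 5/9 = 5.23.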